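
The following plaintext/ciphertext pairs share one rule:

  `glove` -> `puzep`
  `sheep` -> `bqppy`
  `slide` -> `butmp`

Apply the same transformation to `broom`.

The shift depends on letter class: consonant g→p is +9, but vowel o→z is +11. Vowels shift forward by 11 and consonants shift forward by 9.
Applying it to broom: b(cons)+9=k, r(cons)+9=a, o(vowel)+11=z, o(vowel)+11=z, m(cons)+9=v.

kazzv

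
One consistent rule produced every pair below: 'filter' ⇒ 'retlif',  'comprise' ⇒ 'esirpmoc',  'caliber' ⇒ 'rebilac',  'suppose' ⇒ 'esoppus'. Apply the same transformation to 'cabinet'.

tenibac

The output letters match the input read backwards: filter reversed is retlif. It's just the letters in reverse order.
On cabinet: reverse → tenibac.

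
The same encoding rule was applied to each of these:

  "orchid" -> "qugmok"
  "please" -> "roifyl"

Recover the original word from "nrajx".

lower

Letter i (0-indexed) is shifted by i+2, so successive shifts are 2, 3, 4, ….
Undoing it on nrajx: n−2=l, r−3=o, a−4=w, j−5=e, x−6=r.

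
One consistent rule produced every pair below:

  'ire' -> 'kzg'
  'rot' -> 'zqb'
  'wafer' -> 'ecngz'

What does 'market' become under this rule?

uczsgb

The shift depends on letter class: consonant r→z is +8, but vowel i→k is +2. Vowels shift forward by 2 and consonants shift forward by 8.
For market: m(cons)+8=u, a(vowel)+2=c, r(cons)+8=z, k(cons)+8=s, e(vowel)+2=g, t(cons)+8=b.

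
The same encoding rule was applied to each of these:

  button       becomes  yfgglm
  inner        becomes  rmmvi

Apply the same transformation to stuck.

hgfxp

Each pair mirrors across the alphabet (b↔y, u↔f, t↔g): positions sum to 25. Each letter is replaced by its mirror in the alphabet: a↔z, b↔y, c↔x, and so on (the Atbash cipher).
On stuck: s↔h, t↔g, u↔f, c↔x, k↔p.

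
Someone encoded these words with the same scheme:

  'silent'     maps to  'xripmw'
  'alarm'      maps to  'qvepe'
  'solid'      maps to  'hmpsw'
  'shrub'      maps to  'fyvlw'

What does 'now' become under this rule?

asr

The output letters match the input read backwards, each shifted +4: silent reversed is tnelis. Two steps: reverse the string, then apply a Caesar shift of +4.
On now: reverse → won; then shift: w+4=a, o+4=s, n+4=r.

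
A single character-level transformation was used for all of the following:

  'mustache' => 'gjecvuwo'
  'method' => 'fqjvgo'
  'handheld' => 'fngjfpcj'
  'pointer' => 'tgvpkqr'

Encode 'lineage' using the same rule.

gicgpkn

The output letters match the input read backwards, each shifted +2: mustache reversed is ehcatsum. The word is reversed, then every letter is shifted forward by 2.
On lineage: reverse → egaenil; then shift: e+2=g, g+2=i, a+2=c, e+2=g, n+2=p, i+2=k, l+2=n.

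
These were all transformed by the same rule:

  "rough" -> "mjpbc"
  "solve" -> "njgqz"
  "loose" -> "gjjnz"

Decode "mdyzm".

Compare letters: r→m is +21, o→j is +21, u→p is +21 — a constant shift. It's a constant shift of +21 (ROT21).
Reversing it on mdyzm: m−21=r, d−21=i, y−21=d, z−21=e, m−21=r.

rider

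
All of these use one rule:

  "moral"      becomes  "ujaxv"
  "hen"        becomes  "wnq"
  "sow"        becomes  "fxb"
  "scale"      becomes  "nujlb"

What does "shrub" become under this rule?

kdaqb

The output letters match the input read backwards, each shifted +9: moral reversed is larom. Read the word backwards and shift each letter +9.
On shrub: reverse → burhs; then shift: b+9=k, u+9=d, r+9=a, h+9=q, s+9=b.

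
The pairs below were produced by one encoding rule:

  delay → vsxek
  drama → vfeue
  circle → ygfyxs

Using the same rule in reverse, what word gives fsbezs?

d(3)→v(21) and e(4)→s(18) fit y≡23x+4 (mod 26); the inverse of 23 mod 26 is 17. This is an affine cipher: with a=0,…,z=25, each position x becomes (23x+4) mod 26.
Decoding fsbezs: f(5)→17·(5−4)≡17=r; s(18)→17·(18−4)≡4=e; b(1)→17·(1−4)≡1=b; e(4)→17·(4−4)≡0=a; z(25)→17·(25−4)≡19=t; s(18)→17·(18−4)≡4=e (all mod 26).

rebate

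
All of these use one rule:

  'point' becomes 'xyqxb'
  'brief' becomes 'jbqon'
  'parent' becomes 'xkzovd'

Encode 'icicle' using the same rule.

qmqmto

A repeating key of period 2 is used — shifts +8, +10 over and over.
On icicle: i+8=q, c+10=m, i+8=q, c+10=m, l+8=t, e+10=o.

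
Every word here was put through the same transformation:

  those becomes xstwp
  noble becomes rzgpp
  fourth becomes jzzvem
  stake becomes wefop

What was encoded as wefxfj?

Shifts by position in those: pos 0: t→x (+4), pos 1: h→s (+11), pos 2: o→t (+5), pos 3: s→w (+4), pos 4: e→p (+11) — repeating every 3. The shifts repeat in a cycle of length 3: positions 0,1,… shift by +4, +11, +5, then the pattern repeats.
Reversing it on wefxfj: w−4=s, e−11=t, f−5=a, x−4=t, f−11=u, j−5=e.

statue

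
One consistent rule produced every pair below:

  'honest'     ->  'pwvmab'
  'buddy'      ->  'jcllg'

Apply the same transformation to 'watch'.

It's a constant shift of +8 (ROT8).
Applying it to watch: w+8=e, a+8=i, t+8=b, c+8=k, h+8=p.

eibkp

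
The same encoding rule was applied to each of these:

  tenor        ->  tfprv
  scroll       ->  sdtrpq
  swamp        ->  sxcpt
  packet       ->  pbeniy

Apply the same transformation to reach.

Each letter shifts forward by its position index (0, 1, 2, …) — the shift grows by one for each successive letter.
On reach: r+0=r, e+1=f, a+2=c, c+3=f, h+4=l.

rfcfl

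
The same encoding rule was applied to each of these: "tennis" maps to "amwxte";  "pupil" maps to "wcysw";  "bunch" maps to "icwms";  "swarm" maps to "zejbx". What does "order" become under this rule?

vzmoc

In tennis: t→a is +7, e→m is +8, n→w is +9, n→x is +10 — the shift increases by 1 each position. Each letter shifts forward by (position + 7), i.e. 7, 8, 9, … — the shift grows by one for each successive letter.
Applying it to order: o+7=v, r+8=z, d+9=m, e+10=o, r+11=c.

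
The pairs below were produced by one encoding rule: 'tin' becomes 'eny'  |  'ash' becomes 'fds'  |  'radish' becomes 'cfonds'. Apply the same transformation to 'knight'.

The shift depends on letter class: consonant t→e is +11, but vowel i→n is +5. The rule splits by letter class: vowels +5, consonants +11.
For knight: k(cons)+11=v, n(cons)+11=y, i(vowel)+5=n, g(cons)+11=r, h(cons)+11=s, t(cons)+11=e.

vynrse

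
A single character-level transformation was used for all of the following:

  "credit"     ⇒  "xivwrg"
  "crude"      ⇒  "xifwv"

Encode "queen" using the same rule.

Letters are reflected about the middle of the alphabet (position → 25−position): Atbash.
For queen: q↔j, u↔f, e↔v, e↔v, n↔m.

jfvvm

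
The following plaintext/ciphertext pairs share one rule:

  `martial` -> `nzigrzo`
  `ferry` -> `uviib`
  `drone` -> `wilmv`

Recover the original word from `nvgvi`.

meter

Each letter is replaced by its mirror in the alphabet: a↔z, b↔y, c↔x, and so on (the Atbash cipher).
Decoding nvgvi: n↔m, v↔e, g↔t, v↔e, i↔r.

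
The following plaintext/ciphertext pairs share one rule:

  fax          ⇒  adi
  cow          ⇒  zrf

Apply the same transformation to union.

The output letters match the input read backwards, each shifted +3: fax reversed is xaf. Read the word backwards and shift each letter +3.
Applying it to union: reverse → noinu; then shift: n+3=q, o+3=r, i+3=l, n+3=q, u+3=x.

qrlqx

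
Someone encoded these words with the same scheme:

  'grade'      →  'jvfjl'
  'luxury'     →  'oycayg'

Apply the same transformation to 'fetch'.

iiyio

In grade: g→j is +3, r→v is +4, a→f is +5, d→j is +6 — the shift increases by 1 each position. Each letter shifts forward by (position + 3), i.e. 3, 4, 5, … — the shift grows by one for each successive letter.
For fetch: f+3=i, e+4=i, t+5=y, c+6=i, h+7=o.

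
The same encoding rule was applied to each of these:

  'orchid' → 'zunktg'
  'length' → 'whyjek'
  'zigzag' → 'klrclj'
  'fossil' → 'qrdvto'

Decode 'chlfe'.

Shifts by position in orchid: pos 0: o→z (+11), pos 1: r→u (+3), pos 2: c→n (+11), pos 3: h→k (+3) — repeating every 2. A repeating key of period 2 is used — shifts +11, +3 over and over.
Reversing it on chlfe: c−11=r, h−3=e, l−11=a, f−3=c, e−11=t.

react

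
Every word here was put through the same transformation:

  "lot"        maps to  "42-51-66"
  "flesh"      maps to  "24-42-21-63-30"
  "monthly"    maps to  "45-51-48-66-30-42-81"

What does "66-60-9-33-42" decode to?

With a=1..z=26, the number is 3·pos + 6.
Undoing it on 66-60-9-33-42: 66→(66−6)÷3=20=t, 60→(60−6)÷3=18=r, 9→(9−6)÷3=1=a, 33→(33−6)÷3=9=i, 42→(42−6)÷3=12=l.

trail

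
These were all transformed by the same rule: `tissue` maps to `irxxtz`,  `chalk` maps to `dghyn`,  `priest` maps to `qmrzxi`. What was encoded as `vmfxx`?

gross

This is an affine cipher: with a=0,…,z=25, each position x becomes (11x+7) mod 26.
Undoing it on vmfxx: v(21)→19·(21−7)≡6=g; m(12)→19·(12−7)≡17=r; f(5)→19·(5−7)≡14=o; x(23)→19·(23−7)≡18=s; x(23)→19·(23−7)≡18=s (all mod 26).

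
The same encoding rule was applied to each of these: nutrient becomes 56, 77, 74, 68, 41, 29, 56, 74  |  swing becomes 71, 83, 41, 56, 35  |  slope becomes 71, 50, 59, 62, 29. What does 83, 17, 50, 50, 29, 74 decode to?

n(#14)→56 and u(#21)→77: differences scale by 3, so n = 3·pos + 14. The formula is n = 3×(alphabet index, a=1) + 14.
Reversing it on 83, 17, 50, 50, 29, 74: 83→(83−14)÷3=23=w, 17→(17−14)÷3=1=a, 50→(50−14)÷3=12=l, 50→(50−14)÷3=12=l, 29→(29−14)÷3=5=e, 74→(74−14)÷3=20=t.

wallet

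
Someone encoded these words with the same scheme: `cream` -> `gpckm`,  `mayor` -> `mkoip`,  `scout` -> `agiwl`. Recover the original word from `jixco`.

honey

c(2)→g(6) and r(17)→p(15) fit y≡11x+10 (mod 26); the inverse of 11 mod 26 is 19. Treating letters as 0–25, the rule is x ↦ 11x + 10 (mod 26).
Reversing it on jixco: j(9)→19·(9−10)≡7=h; i(8)→19·(8−10)≡14=o; x(23)→19·(23−10)≡13=n; c(2)→19·(2−10)≡4=e; o(14)→19·(14−10)≡24=y (all mod 26).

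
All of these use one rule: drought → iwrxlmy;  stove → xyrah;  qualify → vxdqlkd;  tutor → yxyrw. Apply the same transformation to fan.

kds

The shift depends on letter class: consonant d→i is +5, but vowel o→r is +3. Two shifts are in play — +3 for a/e/i/o/u, +5 for every other letter.
Applying it to fan: f(cons)+5=k, a(vowel)+3=d, n(cons)+5=s.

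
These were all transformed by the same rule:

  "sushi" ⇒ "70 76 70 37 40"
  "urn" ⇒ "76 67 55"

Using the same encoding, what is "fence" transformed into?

s(#19)→70 and u(#21)→76: differences scale by 3, so n = 3·pos + 13. The formula is n = 3×(alphabet index, a=1) + 13.
Applying it to fence: f=6→31, e=5→28, n=14→55, c=3→22, e=5→28.

31 28 55 22 28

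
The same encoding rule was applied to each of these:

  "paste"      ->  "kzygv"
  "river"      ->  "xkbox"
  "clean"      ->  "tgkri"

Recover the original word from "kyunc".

whose

The output letters match the input read backwards, each shifted +6: paste reversed is etsap. Two steps: reverse the string, then apply a Caesar shift of +6.
Reversing it on kyunc: shift back: k−6=e, y−6=s, u−6=o, n−6=h, c−6=w → esohw; then reverse → whose.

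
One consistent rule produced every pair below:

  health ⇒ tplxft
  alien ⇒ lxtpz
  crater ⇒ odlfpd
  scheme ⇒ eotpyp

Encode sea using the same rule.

epl

Vowels shift forward by 11 and consonants shift forward by 12.
For sea: s(cons)+12=e, e(vowel)+11=p, a(vowel)+11=l.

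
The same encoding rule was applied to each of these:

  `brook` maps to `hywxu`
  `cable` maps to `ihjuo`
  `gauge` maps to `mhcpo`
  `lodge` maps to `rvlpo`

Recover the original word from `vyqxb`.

The shift increases by 1 at each position, starting from +6: 6, 7, 8, ….
Undoing it on vyqxb: v−6=p, y−7=r, q−8=i, x−9=o, b−10=r.

prior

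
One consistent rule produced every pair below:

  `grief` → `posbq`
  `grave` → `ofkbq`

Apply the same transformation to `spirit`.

The output letters match the input read backwards, each shifted +10: grief reversed is feirg. Two steps: reverse the string, then apply a Caesar shift of +10.
On spirit: reverse → tirips; then shift: t+10=d, i+10=s, r+10=b, i+10=s, p+10=z, s+10=c.

dsbszc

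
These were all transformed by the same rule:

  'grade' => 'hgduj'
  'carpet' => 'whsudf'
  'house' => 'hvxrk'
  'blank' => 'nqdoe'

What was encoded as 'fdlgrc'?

The output letters match the input read backwards, each shifted +3: grade reversed is edarg. Two steps: reverse the string, then apply a Caesar shift of +3.
Decoding fdlgrc: shift back: f−3=c, d−3=a, l−3=i, g−3=d, r−3=o, c−3=z → caidoz; then reverse → zodiac.

zodiac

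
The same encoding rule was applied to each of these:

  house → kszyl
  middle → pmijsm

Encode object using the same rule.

rfokjb

Each letter shifts forward by (position + 3), i.e. 3, 4, 5, … — the shift grows by one for each successive letter.
Applying it to object: o+3=r, b+4=f, j+5=o, e+6=k, c+7=j, t+8=b.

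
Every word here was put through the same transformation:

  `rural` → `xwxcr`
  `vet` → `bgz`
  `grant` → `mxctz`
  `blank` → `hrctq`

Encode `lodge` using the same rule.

rqjmg

The shift depends on letter class: consonant r→x is +6, but vowel u→w is +2. Two shifts are in play — +2 for a/e/i/o/u, +6 for every other letter.
Applying it to lodge: l(cons)+6=r, o(vowel)+2=q, d(cons)+6=j, g(cons)+6=m, e(vowel)+2=g.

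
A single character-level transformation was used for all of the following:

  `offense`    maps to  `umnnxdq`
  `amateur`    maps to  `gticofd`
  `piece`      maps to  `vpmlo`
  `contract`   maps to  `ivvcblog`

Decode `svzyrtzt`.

In offense: o→u is +6, f→m is +7, f→n is +8, e→n is +9 — the shift increases by 1 each position. The shift increases by 1 at each position, starting from +6: 6, 7, 8, ….
Undoing it on svzyrtzt: s−6=m, v−7=o, z−8=r, y−9=p, r−10=h, t−11=i, z−12=n, t−13=g.

morphing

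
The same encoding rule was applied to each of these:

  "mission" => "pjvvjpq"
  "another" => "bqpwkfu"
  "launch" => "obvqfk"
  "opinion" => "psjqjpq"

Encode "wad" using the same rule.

zbg

The shift depends on letter class: consonant m→p is +3, but vowel i→j is +1. The rule splits by letter class: vowels +1, consonants +3.
For wad: w(cons)+3=z, a(vowel)+1=b, d(cons)+3=g.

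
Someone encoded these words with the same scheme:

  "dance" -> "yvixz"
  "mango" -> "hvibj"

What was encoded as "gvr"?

law

Every letter moves 21 places later in the alphabet, wrapping around z→a.
Undoing it on gvr: g−21=l, v−21=a, r−21=w.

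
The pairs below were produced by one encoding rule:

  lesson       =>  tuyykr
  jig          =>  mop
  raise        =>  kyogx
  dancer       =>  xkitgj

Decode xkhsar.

lumber

The output letters match the input read backwards, each shifted +6: lesson reversed is nossel. The word is reversed, then every letter is shifted forward by 6.
Undoing it on xkhsar: shift back: x−6=r, k−6=e, h−6=b, s−6=m, a−6=u, r−6=l → rebmul; then reverse → lumber.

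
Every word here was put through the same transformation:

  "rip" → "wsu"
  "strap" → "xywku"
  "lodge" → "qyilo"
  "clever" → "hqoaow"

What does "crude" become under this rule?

hweio

The shift depends on letter class: consonant r→w is +5, but vowel i→s is +10. Vowels shift forward by 10 and consonants shift forward by 5.
Applying it to crude: c(cons)+5=h, r(cons)+5=w, u(vowel)+10=e, d(cons)+5=i, e(vowel)+10=o.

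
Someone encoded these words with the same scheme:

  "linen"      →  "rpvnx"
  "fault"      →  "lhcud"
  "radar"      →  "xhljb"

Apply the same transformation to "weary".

In linen: l→r is +6, i→p is +7, n→v is +8, e→n is +9 — the shift increases by 1 each position. The shift increases by 1 at each position, starting from +6: 6, 7, 8, ….
On weary: w+6=c, e+7=l, a+8=i, r+9=a, y+10=i.

cliai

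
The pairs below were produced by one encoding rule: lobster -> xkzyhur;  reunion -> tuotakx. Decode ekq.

The output letters match the input read backwards, each shifted +6: lobster reversed is retsbol. Two steps: reverse the string, then apply a Caesar shift of +6.
Decoding ekq: shift back: e−6=y, k−6=e, q−6=k → yek; then reverse → key.

key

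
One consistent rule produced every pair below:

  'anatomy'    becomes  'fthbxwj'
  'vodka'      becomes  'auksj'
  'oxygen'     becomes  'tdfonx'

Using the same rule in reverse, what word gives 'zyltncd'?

In anatomy: a→f is +5, n→t is +6, a→h is +7, t→b is +8 — the shift increases by 1 each position. Letter i (0-indexed) is shifted by i+5, so successive shifts are 5, 6, 7, ….
Reversing it on zyltncd: z−5=u, y−6=s, l−7=e, t−8=l, n−9=e, c−10=s, d−11=s.

useless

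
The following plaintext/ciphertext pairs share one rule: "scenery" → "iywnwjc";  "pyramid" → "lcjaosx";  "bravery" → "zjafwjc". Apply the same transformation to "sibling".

iszpsnu

s(18)→i(8) and c(2)→y(24) fit y≡25x+0 (mod 26); the inverse of 25 mod 26 is 25. Each letter's alphabet position (a=0..z=25) is mapped through 25·x+0 mod 26 — an affine cipher.
On sibling: s(18)→25·18+0≡8=i; i(8)→25·8+0≡18=s; b(1)→25·1+0≡25=z; l(11)→25·11+0≡15=p; i(8)→25·8+0≡18=s; n(13)→25·13+0≡13=n; g(6)→25·6+0≡20=u (all mod 26).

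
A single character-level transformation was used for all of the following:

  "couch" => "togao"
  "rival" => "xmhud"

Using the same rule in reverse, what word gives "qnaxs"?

globe

The output letters match the input read backwards, each shifted +12: couch reversed is hcuoc. Read the word backwards and shift each letter +12.
Decoding qnaxs: shift back: q−12=e, n−12=b, a−12=o, x−12=l, s−12=g → ebolg; then reverse → globe.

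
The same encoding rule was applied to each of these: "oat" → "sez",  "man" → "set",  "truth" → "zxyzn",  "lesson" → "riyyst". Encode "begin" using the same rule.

The shift depends on letter class: consonant t→z is +6, but vowel o→s is +4. Two shifts are in play — +4 for a/e/i/o/u, +6 for every other letter.
On begin: b(cons)+6=h, e(vowel)+4=i, g(cons)+6=m, i(vowel)+4=m, n(cons)+6=t.

himmt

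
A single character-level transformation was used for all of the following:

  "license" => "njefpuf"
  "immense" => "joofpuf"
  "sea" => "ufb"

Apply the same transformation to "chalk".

ejbnm

Two shifts are in play — +1 for a/e/i/o/u, +2 for every other letter.
Applying it to chalk: c(cons)+2=e, h(cons)+2=j, a(vowel)+1=b, l(cons)+2=n, k(cons)+2=m.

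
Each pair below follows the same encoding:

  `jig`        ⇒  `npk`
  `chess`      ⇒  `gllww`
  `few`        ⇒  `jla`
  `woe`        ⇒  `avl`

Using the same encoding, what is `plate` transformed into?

tphxl

The shift depends on letter class: consonant j→n is +4, but vowel i→p is +7. Vowels shift forward by 7 and consonants shift forward by 4.
For plate: p(cons)+4=t, l(cons)+4=p, a(vowel)+7=h, t(cons)+4=x, e(vowel)+7=l.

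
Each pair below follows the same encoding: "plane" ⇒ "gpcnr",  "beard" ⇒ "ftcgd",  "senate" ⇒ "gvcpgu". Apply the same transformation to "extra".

ctvzg

The output letters match the input read backwards, each shifted +2: plane reversed is enalp. Two steps: reverse the string, then apply a Caesar shift of +2.
Applying it to extra: reverse → artxe; then shift: a+2=c, r+2=t, t+2=v, x+2=z, e+2=g.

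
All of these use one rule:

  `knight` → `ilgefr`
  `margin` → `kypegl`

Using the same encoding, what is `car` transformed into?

Compare letters: k→i is +24, n→l is +24, i→g is +24 — a constant shift. This is a Caesar cipher with shift 24.
For car: c+24=a, a+24=y, r+24=p.

ayp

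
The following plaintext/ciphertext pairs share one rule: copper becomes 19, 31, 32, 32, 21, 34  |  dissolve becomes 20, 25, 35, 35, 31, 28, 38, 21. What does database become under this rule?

20, 17, 36, 17, 18, 17, 35, 21

c is letter #3 and maps to 19: an offset of 16. Letters become their 1-based position plus 16 (so a→17, b→18, …).
For database: d=4→20, a=1→17, t=20→36, a=1→17, b=2→18, a=1→17, s=19→35, e=5→21.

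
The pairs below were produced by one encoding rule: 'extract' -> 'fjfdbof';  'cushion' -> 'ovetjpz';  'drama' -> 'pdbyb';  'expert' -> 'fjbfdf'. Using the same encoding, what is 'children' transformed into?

The shift depends on letter class: consonant x→j is +12, but vowel e→f is +1. Vowels shift forward by 1 and consonants shift forward by 12.
For children: c(cons)+12=o, h(cons)+12=t, i(vowel)+1=j, l(cons)+12=x, d(cons)+12=p, r(cons)+12=d, e(vowel)+1=f, n(cons)+12=z.

otjxpdfz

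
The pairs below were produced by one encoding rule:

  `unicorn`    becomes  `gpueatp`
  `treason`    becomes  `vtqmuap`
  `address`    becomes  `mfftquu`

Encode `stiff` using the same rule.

The shift depends on letter class: consonant n→p is +2, but vowel u→g is +12. The rule splits by letter class: vowels +12, consonants +2.
Applying it to stiff: s(cons)+2=u, t(cons)+2=v, i(vowel)+12=u, f(cons)+2=h, f(cons)+2=h.

uvuhh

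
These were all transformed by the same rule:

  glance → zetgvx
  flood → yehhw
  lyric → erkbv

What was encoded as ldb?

Compare letters: g→z is +19, l→e is +19, a→t is +19 — a constant shift. Every letter moves 19 places later in the alphabet, wrapping around z→a.
Undoing it on ldb: l−19=s, d−19=k, b−19=i.

ski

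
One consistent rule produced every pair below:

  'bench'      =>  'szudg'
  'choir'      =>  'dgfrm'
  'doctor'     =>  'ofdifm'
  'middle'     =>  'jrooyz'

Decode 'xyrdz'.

b(1)→s(18) and e(4)→z(25) fit y≡11x+7 (mod 26); the inverse of 11 mod 26 is 19. This is an affine cipher: with a=0,…,z=25, each position x becomes (11x+7) mod 26.
Undoing it on xyrdz: x(23)→19·(23−7)≡18=s; y(24)→19·(24−7)≡11=l; r(17)→19·(17−7)≡8=i; d(3)→19·(3−7)≡2=c; z(25)→19·(25−7)≡4=e (all mod 26).

slice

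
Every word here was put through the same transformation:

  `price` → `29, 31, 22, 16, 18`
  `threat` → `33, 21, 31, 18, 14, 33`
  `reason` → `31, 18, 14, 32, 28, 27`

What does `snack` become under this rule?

p is letter #16 and maps to 29: an offset of 13. Each letter is replaced by its alphabet position (a=1..z=26) + 13.
Applying it to snack: s=19→32, n=14→27, a=1→14, c=3→16, k=11→24.

32, 27, 14, 16, 24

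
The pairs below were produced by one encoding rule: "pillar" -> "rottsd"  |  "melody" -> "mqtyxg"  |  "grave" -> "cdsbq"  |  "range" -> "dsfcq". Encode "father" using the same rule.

Treating letters as 0–25, the rule is x ↦ 19x + 18 (mod 26).
On father: f(5)→19·5+18≡9=j; a(0)→19·0+18≡18=s; t(19)→19·19+18≡15=p; h(7)→19·7+18≡21=v; e(4)→19·4+18≡16=q; r(17)→19·17+18≡3=d (all mod 26).

jspvqd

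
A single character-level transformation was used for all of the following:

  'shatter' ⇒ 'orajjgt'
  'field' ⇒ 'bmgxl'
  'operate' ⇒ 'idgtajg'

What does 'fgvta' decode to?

zebra

This is an affine cipher: with a=0,…,z=25, each position x becomes (21x+0) mod 26.
Undoing it on fgvta: f(5)→5·(5−0)≡25=z; g(6)→5·(6−0)≡4=e; v(21)→5·(21−0)≡1=b; t(19)→5·(19−0)≡17=r; a(0)→5·(0−0)≡0=a (all mod 26).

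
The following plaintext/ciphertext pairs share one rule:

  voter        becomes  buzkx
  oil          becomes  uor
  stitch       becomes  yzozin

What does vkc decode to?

pew

Compare letters: v→b is +6, o→u is +6, t→z is +6 — a constant shift. Every letter moves 6 places later in the alphabet, wrapping around z→a.
Decoding vkc: v−6=p, k−6=e, c−6=w.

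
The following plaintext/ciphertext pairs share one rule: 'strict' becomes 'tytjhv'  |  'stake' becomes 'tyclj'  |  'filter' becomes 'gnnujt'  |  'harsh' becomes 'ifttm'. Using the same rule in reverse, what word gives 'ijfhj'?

hedge

Shifts by position in strict: pos 0: s→t (+1), pos 1: t→y (+5), pos 2: r→t (+2), pos 3: i→j (+1), pos 4: c→h (+5), pos 5: t→v (+2) — repeating every 3. The shifts repeat in a cycle of length 3: positions 0,1,… shift by +1, +5, +2, then the pattern repeats.
Reversing it on ijfhj: i−1=h, j−5=e, f−2=d, h−1=g, j−5=e.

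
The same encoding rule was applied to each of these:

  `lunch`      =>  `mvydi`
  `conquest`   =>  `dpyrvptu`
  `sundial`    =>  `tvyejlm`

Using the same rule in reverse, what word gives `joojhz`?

indigo

Shifts by position in lunch: pos 0: l→m (+1), pos 1: u→v (+1), pos 2: n→y (+11), pos 3: c→d (+1), pos 4: h→i (+1) — repeating every 3. It's a Vigenère-style cipher with numeric key [1,1,11]: position i shifts by key[i mod 3].
Reversing it on joojhz: j−1=i, o−1=n, o−11=d, j−1=i, h−1=g, z−11=o.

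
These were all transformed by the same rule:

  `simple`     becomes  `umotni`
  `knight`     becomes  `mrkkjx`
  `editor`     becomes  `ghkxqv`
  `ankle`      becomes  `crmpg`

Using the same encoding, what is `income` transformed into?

kresoi

Shifts by position in simple: pos 0: s→u (+2), pos 1: i→m (+4), pos 2: m→o (+2), pos 3: p→t (+4) — repeating every 2. A repeating key of period 2 is used — shifts +2, +4 over and over.
Applying it to income: i+2=k, n+4=r, c+2=e, o+4=s, m+2=o, e+4=i.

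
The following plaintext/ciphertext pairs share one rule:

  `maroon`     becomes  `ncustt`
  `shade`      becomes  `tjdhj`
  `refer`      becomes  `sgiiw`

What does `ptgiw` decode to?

order

In maroon: m→n is +1, a→c is +2, r→u is +3, o→s is +4 — the shift increases by 1 each position. Each letter shifts forward by (position + 1), i.e. 1, 2, 3, … — the shift grows by one for each successive letter.
Decoding ptgiw: p−1=o, t−2=r, g−3=d, i−4=e, w−5=r.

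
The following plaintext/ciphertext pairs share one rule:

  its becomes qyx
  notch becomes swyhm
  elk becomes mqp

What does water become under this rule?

biymw

The shift depends on letter class: consonant t→y is +5, but vowel i→q is +8. Two shifts are in play — +8 for a/e/i/o/u, +5 for every other letter.
For water: w(cons)+5=b, a(vowel)+8=i, t(cons)+5=y, e(vowel)+8=m, r(cons)+5=w.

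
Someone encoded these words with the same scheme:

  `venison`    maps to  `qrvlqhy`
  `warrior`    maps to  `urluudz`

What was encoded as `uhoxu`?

ruler

The output letters match the input read backwards, each shifted +3: venison reversed is nosinev. The word is reversed, then every letter is shifted forward by 3.
Reversing it on uhoxu: shift back: u−3=r, h−3=e, o−3=l, x−3=u, u−3=r → relur; then reverse → ruler.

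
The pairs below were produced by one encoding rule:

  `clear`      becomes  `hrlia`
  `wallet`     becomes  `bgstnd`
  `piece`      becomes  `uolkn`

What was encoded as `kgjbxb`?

factor

The shift increases by 1 at each position, starting from +5: 5, 6, 7, ….
Undoing it on kgjbxb: k−5=f, g−6=a, j−7=c, b−8=t, x−9=o, b−10=r.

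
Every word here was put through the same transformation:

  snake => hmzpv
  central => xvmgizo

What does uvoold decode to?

fellow

Each pair mirrors across the alphabet (s↔h, n↔m, a↔z): positions sum to 25. Each letter is replaced by its mirror in the alphabet: a↔z, b↔y, c↔x, and so on (the Atbash cipher).
Reversing it on uvoold: u↔f, v↔e, o↔l, o↔l, l↔o, d↔w.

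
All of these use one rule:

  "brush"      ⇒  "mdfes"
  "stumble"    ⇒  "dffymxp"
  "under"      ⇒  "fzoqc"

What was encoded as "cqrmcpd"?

regards

Shifts by position in brush: pos 0: b→m (+11), pos 1: r→d (+12), pos 2: u→f (+11), pos 3: s→e (+12) — repeating every 2. The shifts repeat in a cycle of length 2: positions 0,1,… shift by +11, +12, then the pattern repeats.
Reversing it on cqrmcpd: c−11=r, q−12=e, r−11=g, m−12=a, c−11=r, p−12=d, d−11=s.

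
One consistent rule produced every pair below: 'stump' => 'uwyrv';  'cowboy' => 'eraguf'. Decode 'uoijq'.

sleek

In stump: s→u is +2, t→w is +3, u→y is +4, m→r is +5 — the shift increases by 1 each position. Letter i (0-indexed) is shifted by i+2, so successive shifts are 2, 3, 4, ….
Decoding uoijq: u−2=s, o−3=l, i−4=e, j−5=e, q−6=k.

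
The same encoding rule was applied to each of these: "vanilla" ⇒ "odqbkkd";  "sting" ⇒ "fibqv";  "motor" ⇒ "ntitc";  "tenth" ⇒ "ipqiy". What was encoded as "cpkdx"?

relay

v(21)→o(14) and a(0)→d(3) fit y≡3x+3 (mod 26); the inverse of 3 mod 26 is 9. This is an affine cipher: with a=0,…,z=25, each position x becomes (3x+3) mod 26.
Reversing it on cpkdx: c(2)→9·(2−3)≡17=r; p(15)→9·(15−3)≡4=e; k(10)→9·(10−3)≡11=l; d(3)→9·(3−3)≡0=a; x(23)→9·(23−3)≡24=y (all mod 26).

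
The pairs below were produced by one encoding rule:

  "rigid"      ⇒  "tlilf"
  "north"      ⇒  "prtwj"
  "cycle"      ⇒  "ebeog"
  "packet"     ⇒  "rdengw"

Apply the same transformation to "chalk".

It's a Vigenère-style cipher with numeric key [2,3]: position i shifts by key[i mod 2].
On chalk: c+2=e, h+3=k, a+2=c, l+3=o, k+2=m.

ekcom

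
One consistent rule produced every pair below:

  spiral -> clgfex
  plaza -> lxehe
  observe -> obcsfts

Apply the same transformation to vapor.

telof

s(18)→c(2) and p(15)→l(11) fit y≡23x+4 (mod 26); the inverse of 23 mod 26 is 17. Treating letters as 0–25, the rule is x ↦ 23x + 4 (mod 26).
For vapor: v(21)→23·21+4≡19=t; a(0)→23·0+4≡4=e; p(15)→23·15+4≡11=l; o(14)→23·14+4≡14=o; r(17)→23·17+4≡5=f (all mod 26).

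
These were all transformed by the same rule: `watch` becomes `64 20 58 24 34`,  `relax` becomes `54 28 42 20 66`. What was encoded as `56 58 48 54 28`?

store

w(#23)→64 and a(#1)→20: differences scale by 2, so n = 2·pos + 18. The formula is n = 2×(alphabet index, a=1) + 18.
Decoding 56 58 48 54 28: 56→(56−18)÷2=19=s, 58→(58−18)÷2=20=t, 48→(48−18)÷2=15=o, 54→(54−18)÷2=18=r, 28→(28−18)÷2=5=e.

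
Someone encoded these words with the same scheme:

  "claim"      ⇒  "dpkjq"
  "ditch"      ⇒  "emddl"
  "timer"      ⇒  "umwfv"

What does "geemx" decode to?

Shifts by position in claim: pos 0: c→d (+1), pos 1: l→p (+4), pos 2: a→k (+10), pos 3: i→j (+1), pos 4: m→q (+4) — repeating every 3. A repeating key of period 3 is used — shifts +1, +4, +10 over and over.
Decoding geemx: g−1=f, e−4=a, e−10=u, m−1=l, x−4=t.

fault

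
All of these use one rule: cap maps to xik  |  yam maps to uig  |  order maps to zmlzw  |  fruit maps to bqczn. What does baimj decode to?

beast

The word is reversed, then every letter is shifted forward by 8.
Undoing it on baimj: shift back: b−8=t, a−8=s, i−8=a, m−8=e, j−8=b → tsaeb; then reverse → beast.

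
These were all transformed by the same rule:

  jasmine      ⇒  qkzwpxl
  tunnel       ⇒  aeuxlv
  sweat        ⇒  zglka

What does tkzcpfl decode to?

massive

Shifts by position in jasmine: pos 0: j→q (+7), pos 1: a→k (+10), pos 2: s→z (+7), pos 3: m→w (+10) — repeating every 2. The shifts repeat in a cycle of length 2: positions 0,1,… shift by +7, +10, then the pattern repeats.
Decoding tkzcpfl: t−7=m, k−10=a, z−7=s, c−10=s, p−7=i, f−10=v, l−7=e.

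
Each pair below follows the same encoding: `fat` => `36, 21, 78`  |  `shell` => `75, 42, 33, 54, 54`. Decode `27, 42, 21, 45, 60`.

chain

f(#6)→36 and a(#1)→21: differences scale by 3, so n = 3·pos + 18. With a=1..z=26, the number is 3·pos + 18.
Reversing it on 27, 42, 21, 45, 60: 27→(27−18)÷3=3=c, 42→(42−18)÷3=8=h, 21→(21−18)÷3=1=a, 45→(45−18)÷3=9=i, 60→(60−18)÷3=14=n.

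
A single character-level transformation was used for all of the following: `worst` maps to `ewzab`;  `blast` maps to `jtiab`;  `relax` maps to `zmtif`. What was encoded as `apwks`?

shock

It's a constant shift of +8 (ROT8).
Reversing it on apwks: a−8=s, p−8=h, w−8=o, k−8=c, s−8=k.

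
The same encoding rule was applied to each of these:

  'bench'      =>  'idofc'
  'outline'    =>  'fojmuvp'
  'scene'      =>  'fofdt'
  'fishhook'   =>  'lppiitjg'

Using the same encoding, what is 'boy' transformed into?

The output letters match the input read backwards, each shifted +1: bench reversed is hcneb. Two steps: reverse the string, then apply a Caesar shift of +1.
For boy: reverse → yob; then shift: y+1=z, o+1=p, b+1=c.

zpc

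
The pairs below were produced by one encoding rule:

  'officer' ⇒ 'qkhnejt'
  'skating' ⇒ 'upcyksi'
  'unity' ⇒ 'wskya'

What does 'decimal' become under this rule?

Shifts by position in officer: pos 0: o→q (+2), pos 1: f→k (+5), pos 2: f→h (+2), pos 3: i→n (+5) — repeating every 2. The shifts repeat in a cycle of length 2: positions 0,1,… shift by +2, +5, then the pattern repeats.
On decimal: d+2=f, e+5=j, c+2=e, i+5=n, m+2=o, a+5=f, l+2=n.

fjenofn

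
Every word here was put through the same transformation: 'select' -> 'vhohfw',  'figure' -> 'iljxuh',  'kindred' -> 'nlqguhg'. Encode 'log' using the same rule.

Compare letters: s→v is +3, e→h is +3, l→o is +3 — a constant shift. Every letter moves 3 places later in the alphabet, wrapping around z→a.
For log: l+3=o, o+3=r, g+3=j.

orj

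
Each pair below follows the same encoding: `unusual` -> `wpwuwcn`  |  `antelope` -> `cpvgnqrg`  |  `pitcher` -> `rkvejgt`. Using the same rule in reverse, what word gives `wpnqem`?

Every letter moves 2 places later in the alphabet, wrapping around z→a.
Decoding wpnqem: w−2=u, p−2=n, n−2=l, q−2=o, e−2=c, m−2=k.

unlock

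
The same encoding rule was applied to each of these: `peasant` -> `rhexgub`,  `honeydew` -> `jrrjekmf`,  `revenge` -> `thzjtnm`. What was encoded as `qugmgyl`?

In peasant: p→r is +2, e→h is +3, a→e is +4, s→x is +5 — the shift increases by 1 each position. The shift increases by 1 at each position, starting from +2: 2, 3, 4, ….
Decoding qugmgyl: q−2=o, u−3=r, g−4=c, m−5=h, g−6=a, y−7=r, l−8=d.

orchard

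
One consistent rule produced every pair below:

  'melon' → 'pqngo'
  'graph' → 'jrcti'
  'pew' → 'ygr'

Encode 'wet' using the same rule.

The output letters match the input read backwards, each shifted +2: melon reversed is nolem. Two steps: reverse the string, then apply a Caesar shift of +2.
Applying it to wet: reverse → tew; then shift: t+2=v, e+2=g, w+2=y.

vgy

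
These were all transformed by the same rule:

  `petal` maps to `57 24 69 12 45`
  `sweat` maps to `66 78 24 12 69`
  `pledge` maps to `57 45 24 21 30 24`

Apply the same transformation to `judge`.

p(#16)→57 and e(#5)→24: differences scale by 3, so n = 3·pos + 9. With a=1..z=26, the number is 3·pos + 9.
On judge: j=10→39, u=21→72, d=4→21, g=7→30, e=5→24.

39 72 21 30 24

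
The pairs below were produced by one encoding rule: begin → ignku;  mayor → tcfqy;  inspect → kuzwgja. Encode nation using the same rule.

ucakqu

Vowels shift forward by 2 and consonants shift forward by 7.
On nation: n(cons)+7=u, a(vowel)+2=c, t(cons)+7=a, i(vowel)+2=k, o(vowel)+2=q, n(cons)+7=u.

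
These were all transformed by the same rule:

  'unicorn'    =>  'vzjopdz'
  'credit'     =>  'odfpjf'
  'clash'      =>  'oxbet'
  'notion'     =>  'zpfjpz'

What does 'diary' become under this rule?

The shift depends on letter class: consonant n→z is +12, but vowel u→v is +1. The rule splits by letter class: vowels +1, consonants +12.
For diary: d(cons)+12=p, i(vowel)+1=j, a(vowel)+1=b, r(cons)+12=d, y(cons)+12=k.

pjbdk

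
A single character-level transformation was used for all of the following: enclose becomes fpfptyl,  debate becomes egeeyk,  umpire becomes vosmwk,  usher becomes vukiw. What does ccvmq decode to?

In enclose: e→f is +1, n→p is +2, c→f is +3, l→p is +4 — the shift increases by 1 each position. Letter i (0-indexed) is shifted by i+1, so successive shifts are 1, 2, 3, ….
Undoing it on ccvmq: c−1=b, c−2=a, v−3=s, m−4=i, q−5=l.

basil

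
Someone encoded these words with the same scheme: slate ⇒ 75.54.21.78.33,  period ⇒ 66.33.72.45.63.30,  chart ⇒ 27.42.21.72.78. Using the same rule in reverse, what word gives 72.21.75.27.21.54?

s(#19)→75 and l(#12)→54: differences scale by 3, so n = 3·pos + 18. The formula is n = 3×(alphabet index, a=1) + 18.
Reversing it on 72.21.75.27.21.54: 72→(72−18)÷3=18=r, 21→(21−18)÷3=1=a, 75→(75−18)÷3=19=s, 27→(27−18)÷3=3=c, 21→(21−18)÷3=1=a, 54→(54−18)÷3=12=l.

rascal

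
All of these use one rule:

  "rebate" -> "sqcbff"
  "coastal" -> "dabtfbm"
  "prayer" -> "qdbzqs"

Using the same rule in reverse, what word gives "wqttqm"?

vessel

It's a Vigenère-style cipher with numeric key [1,12,1]: position i shifts by key[i mod 3].
Undoing it on wqttqm: w−1=v, q−12=e, t−1=s, t−1=s, q−12=e, m−1=l.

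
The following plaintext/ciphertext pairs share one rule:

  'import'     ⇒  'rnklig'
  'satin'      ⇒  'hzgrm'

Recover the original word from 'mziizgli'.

narrator

Each pair mirrors across the alphabet (i↔r, m↔n, p↔k): positions sum to 25. This is the alphabet-reversal cipher (Atbash): a becomes z, b becomes y, etc.
Decoding mziizgli: m↔n, z↔a, i↔r, i↔r, z↔a, g↔t, l↔o, i↔r.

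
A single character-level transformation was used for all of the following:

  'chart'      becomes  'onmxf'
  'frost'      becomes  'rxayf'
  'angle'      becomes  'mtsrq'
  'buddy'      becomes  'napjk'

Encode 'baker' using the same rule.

Shifts by position in chart: pos 0: c→o (+12), pos 1: h→n (+6), pos 2: a→m (+12), pos 3: r→x (+6) — repeating every 2. A repeating key of period 2 is used — shifts +12, +6 over and over.
For baker: b+12=n, a+6=g, k+12=w, e+6=k, r+12=d.

ngwkd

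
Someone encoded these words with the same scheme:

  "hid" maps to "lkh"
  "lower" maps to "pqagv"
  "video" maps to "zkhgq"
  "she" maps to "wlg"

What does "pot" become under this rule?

tqx

The shift depends on letter class: consonant h→l is +4, but vowel i→k is +2. Vowels shift forward by 2 and consonants shift forward by 4.
On pot: p(cons)+4=t, o(vowel)+2=q, t(cons)+4=x.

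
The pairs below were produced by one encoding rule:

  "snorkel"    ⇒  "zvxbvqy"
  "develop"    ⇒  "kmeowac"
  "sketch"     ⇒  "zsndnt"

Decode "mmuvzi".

In snorkel: s→z is +7, n→v is +8, o→x is +9, r→b is +10 — the shift increases by 1 each position. Each letter shifts forward by (position + 7), i.e. 7, 8, 9, … — the shift grows by one for each successive letter.
Reversing it on mmuvzi: m−7=f, m−8=e, u−9=l, v−10=l, z−11=o, i−12=w.

fellow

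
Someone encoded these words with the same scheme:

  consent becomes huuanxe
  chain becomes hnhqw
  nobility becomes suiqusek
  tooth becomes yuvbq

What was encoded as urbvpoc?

Letter i (0-indexed) is shifted by i+5, so successive shifts are 5, 6, 7, ….
Undoing it on urbvpoc: u−5=p, r−6=l, b−7=u, v−8=n, p−9=g, o−10=e, c−11=r.

plunger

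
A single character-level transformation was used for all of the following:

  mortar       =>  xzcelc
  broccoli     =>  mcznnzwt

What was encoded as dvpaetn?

Compare letters: m→x is +11, o→z is +11, r→c is +11 — a constant shift. This is a Caesar cipher with shift 11.
Reversing it on dvpaetn: d−11=s, v−11=k, p−11=e, a−11=p, e−11=t, t−11=i, n−11=c.

skeptic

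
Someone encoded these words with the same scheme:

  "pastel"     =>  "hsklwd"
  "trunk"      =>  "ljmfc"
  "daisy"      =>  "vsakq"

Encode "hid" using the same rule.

zav

Compare letters: p→h is +18, a→s is +18, s→k is +18 — a constant shift. This is a Caesar cipher with shift 18.
For hid: h+18=z, i+18=a, d+18=v.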